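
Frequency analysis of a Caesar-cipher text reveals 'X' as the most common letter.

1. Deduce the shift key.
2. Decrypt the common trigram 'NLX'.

Step 1: In English, 'E' is the most frequent letter (12.7%).
Step 2: The most frequent ciphertext letter is 'X' (position 23).
Step 3: Shift = (23 - 4) mod 26 = 19.
Step 4: Decrypt 'NLX' by shifting back 19:
  N -> U
  L -> S
  X -> E
Step 5: 'NLX' decrypts to 'USE'.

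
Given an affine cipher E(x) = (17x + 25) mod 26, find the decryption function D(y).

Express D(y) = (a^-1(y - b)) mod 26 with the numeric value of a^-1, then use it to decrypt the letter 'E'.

Step 1: Find a^-1, the modular inverse of 17 mod 26.
Step 2: We need 17 * a^-1 = 1 (mod 26).
Step 3: 17 * 23 = 391 = 15 * 26 + 1, so a^-1 = 23.
Step 4: D(y) = 23(y - 25) mod 26.
Step 5: Apply to 'E' (y = 4): D(4) = 23 * (4 - 25) mod 26 = 23 * -21 mod 26 = 11 -> 'L'.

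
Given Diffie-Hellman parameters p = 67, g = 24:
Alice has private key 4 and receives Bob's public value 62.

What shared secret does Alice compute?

Step 1: s = B^a mod p = 62^4 mod 67.
  62^1 mod 67 = 62
  62^2 mod 67 = (62 * 62) mod 67 = 25
  62^3 mod 67 = (25 * 62) mod 67 = 9
  62^4 mod 67 = (9 * 62) mod 67 = 22
Result: shared secret = 22.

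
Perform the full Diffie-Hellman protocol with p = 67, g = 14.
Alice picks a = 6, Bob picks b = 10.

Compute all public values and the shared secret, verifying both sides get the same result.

Step 1: A = g^a mod p = 14^6 mod 67 = 9.
Step 2: B = g^b mod p = 14^10 mod 67 = 24.
Step 3: Alice computes s = B^a mod p = 24^6 mod 67 = 15.
Step 4: Bob computes s = A^b mod p = 9^10 mod 67 = 15.
Both sides agree: shared secret = 15.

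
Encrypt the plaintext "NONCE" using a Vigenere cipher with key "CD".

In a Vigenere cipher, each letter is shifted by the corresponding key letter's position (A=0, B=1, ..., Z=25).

Step 1: Repeat key to match plaintext length:
  Plaintext: NONCE
  Key:       CDCDC
Step 2: Encrypt each letter:
  N(13) + C(2) = (13+2) mod 26 = 15 = P
  O(14) + D(3) = (14+3) mod 26 = 17 = R
  N(13) + C(2) = (13+2) mod 26 = 15 = P
  C(2) + D(3) = (2+3) mod 26 = 5 = F
  E(4) + C(2) = (4+2) mod 26 = 6 = G
Ciphertext: PRPFG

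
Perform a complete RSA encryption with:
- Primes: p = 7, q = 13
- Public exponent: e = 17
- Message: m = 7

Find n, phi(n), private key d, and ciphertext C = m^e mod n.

Step 1: n = 7 * 13 = 91.
Step 2: phi(n) = (7-1)(13-1) = 6 * 12 = 72.
Step 3: Find d = 17^(-1) mod 72 = 17.
  Verify: 17 * 17 = 289 = 1 (mod 72).
Step 4: C = 7^17 mod 91 = 63.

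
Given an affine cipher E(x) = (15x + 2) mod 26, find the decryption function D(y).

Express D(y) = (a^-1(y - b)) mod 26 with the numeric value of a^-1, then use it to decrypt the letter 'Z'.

Step 1: Find a^-1, the modular inverse of 15 mod 26.
Step 2: We need 15 * a^-1 = 1 (mod 26).
Step 3: 15 * 7 = 105 = 4 * 26 + 1, so a^-1 = 7.
Step 4: D(y) = 7(y - 2) mod 26.
Step 5: Apply to 'Z' (y = 25): D(25) = 7 * (25 - 2) mod 26 = 7 * 23 mod 26 = 5 -> 'F'.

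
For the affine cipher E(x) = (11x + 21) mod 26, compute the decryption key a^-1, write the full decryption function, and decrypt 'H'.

Step 1: Find a^-1, the modular inverse of 11 mod 26.
Step 2: We need 11 * a^-1 = 1 (mod 26).
Step 3: 11 * 19 = 209 = 8 * 26 + 1, so a^-1 = 19.
Step 4: D(y) = 19(y - 21) mod 26.
Step 5: Apply to 'H' (y = 7): D(7) = 19 * (7 - 21) mod 26 = 19 * -14 mod 26 = 20 -> 'U'.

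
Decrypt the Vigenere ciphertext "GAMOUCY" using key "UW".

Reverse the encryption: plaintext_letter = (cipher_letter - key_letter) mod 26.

Step 1: Extend key: UWUWUWU
Step 2: Decrypt each letter (c - k) mod 26:
  G(6) - U(20) = (6-20) mod 26 = 12 = M
  A(0) - W(22) = (0-22) mod 26 = 4 = E
  M(12) - U(20) = (12-20) mod 26 = 18 = S
  O(14) - W(22) = (14-22) mod 26 = 18 = S
  U(20) - U(20) = (20-20) mod 26 = 0 = A
  C(2) - W(22) = (2-22) mod 26 = 6 = G
  Y(24) - U(20) = (24-20) mod 26 = 4 = E
Plaintext: MESSAGE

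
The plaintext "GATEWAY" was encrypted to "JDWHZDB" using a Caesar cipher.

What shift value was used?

Step 1: Compare first letters: G (position 6) -> J (position 9).
Step 2: Shift = (9 - 6) mod 26 = 3.
The shift value is 3.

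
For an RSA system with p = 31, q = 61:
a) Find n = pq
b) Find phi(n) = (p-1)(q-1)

Step 1: n = p * q = 31 * 61 = 1891.
Step 2: phi(n) = (p-1)(q-1) = 30 * 60 = 1800.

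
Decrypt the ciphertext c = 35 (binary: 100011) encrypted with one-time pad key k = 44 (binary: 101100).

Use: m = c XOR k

Step 1: XOR ciphertext with key:
  Ciphertext: 100011
  Key:        101100
  XOR:        001111
Step 2: Plaintext = 001111 = 15 in decimal.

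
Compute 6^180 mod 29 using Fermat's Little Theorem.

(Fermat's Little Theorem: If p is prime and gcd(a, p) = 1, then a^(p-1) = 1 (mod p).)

Step 1: Since 29 is prime, by Fermat's Little Theorem: 6^28 = 1 (mod 29).
Step 2: Reduce exponent: 180 mod 28 = 12.
Step 3: So 6^180 = 6^12 (mod 29).
Step 4: 6^12 mod 29 = 25.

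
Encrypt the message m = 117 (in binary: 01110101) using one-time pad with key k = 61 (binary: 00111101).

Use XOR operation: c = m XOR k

Step 1: Write out the XOR operation bit by bit:
  Message: 01110101
  Key:     00111101
  XOR:     01001000
Step 2: Convert to decimal: 01001000 = 72.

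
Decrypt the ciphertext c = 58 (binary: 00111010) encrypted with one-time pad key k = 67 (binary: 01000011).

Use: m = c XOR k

Step 1: XOR ciphertext with key:
  Ciphertext: 00111010
  Key:        01000011
  XOR:        01111001
Step 2: Plaintext = 01111001 = 121 in decimal.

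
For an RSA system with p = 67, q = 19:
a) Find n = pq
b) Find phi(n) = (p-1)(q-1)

Step 1: n = p * q = 67 * 19 = 1273.
Step 2: phi(n) = (p-1)(q-1) = 66 * 18 = 1188.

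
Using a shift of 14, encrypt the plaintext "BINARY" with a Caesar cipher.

Step 1: For each letter, shift forward by 14 positions (mod 26).
  B (position 1) -> position (1+14) mod 26 = 15 -> P
  I (position 8) -> position (8+14) mod 26 = 22 -> W
  N (position 13) -> position (13+14) mod 26 = 1 -> B
  A (position 0) -> position (0+14) mod 26 = 14 -> O
  R (position 17) -> position (17+14) mod 26 = 5 -> F
  Y (position 24) -> position (24+14) mod 26 = 12 -> M
Result: PWBOFM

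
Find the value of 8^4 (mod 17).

Step 1: Compute 8^4 mod 17 step by step, reducing modulo 17 at each step.
  8^1 mod 17 = 8
  8^2 mod 17 = (8 * 8) mod 17 = 13
  8^3 mod 17 = (13 * 8) mod 17 = 2
  8^4 mod 17 = (2 * 8) mod 17 = 16
Step 2: Result = 16.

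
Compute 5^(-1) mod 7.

Step 1: We need x such that 5 * x = 1 (mod 7).
Step 2: Using the extended Euclidean algorithm or trial:
  5 * 3 = 15 = 2 * 7 + 1.
Step 3: Since 15 mod 7 = 1, the inverse is x = 3.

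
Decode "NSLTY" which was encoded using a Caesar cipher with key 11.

Step 1: Reverse the shift by subtracting 11 from each letter position.
  N (position 13) -> position (13-11) mod 26 = 2 -> C
  S (position 18) -> position (18-11) mod 26 = 7 -> H
  L (position 11) -> position (11-11) mod 26 = 0 -> A
  T (position 19) -> position (19-11) mod 26 = 8 -> I
  Y (position 24) -> position (24-11) mod 26 = 13 -> N
Decrypted message: CHAIN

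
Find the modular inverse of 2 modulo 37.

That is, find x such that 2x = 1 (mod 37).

Step 1: We need x such that 2 * x = 1 (mod 37).
Step 2: Using the extended Euclidean algorithm or trial:
  2 * 19 = 38 = 1 * 37 + 1.
Step 3: Since 38 mod 37 = 1, the inverse is x = 19.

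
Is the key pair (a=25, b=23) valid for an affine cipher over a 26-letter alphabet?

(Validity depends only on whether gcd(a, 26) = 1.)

Step 1: Compute gcd(25, 26).
Step 2: gcd(25, 26) = 1.
Since gcd = 1, 25 is coprime with 26, so it is a valid key.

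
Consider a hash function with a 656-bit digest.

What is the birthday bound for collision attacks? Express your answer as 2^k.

Step 1: The birthday paradox gives collision probability ~50% after sqrt(2^n) = 2^(n/2) hashes.
Step 2: For 656-bit output: 2^(656/2) = 2^328.
Step 3: Approximately 2^328 hash computations needed.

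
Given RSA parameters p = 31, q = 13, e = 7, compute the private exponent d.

Step 1: n = 31 * 13 = 403.
Step 2: phi(n) = 30 * 12 = 360.
Step 3: Find d such that 7 * d = 1 (mod 360).
Step 4: d = 7^(-1) mod 360 = 103.
Verification: 7 * 103 = 721 = 2 * 360 + 1.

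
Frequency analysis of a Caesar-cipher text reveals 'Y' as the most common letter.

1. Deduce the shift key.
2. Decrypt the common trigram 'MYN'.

Step 1: In English, 'E' is the most frequent letter (12.7%).
Step 2: The most frequent ciphertext letter is 'Y' (position 24).
Step 3: Shift = (24 - 4) mod 26 = 20.
Step 4: Decrypt 'MYN' by shifting back 20:
  M -> S
  Y -> E
  N -> T
Step 5: 'MYN' decrypts to 'SET'.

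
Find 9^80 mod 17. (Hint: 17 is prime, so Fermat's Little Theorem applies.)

Step 1: Since 17 is prime, by Fermat's Little Theorem: 9^16 = 1 (mod 17).
Step 2: Reduce exponent: 80 mod 16 = 0.
Step 3: So 9^80 = 9^0 (mod 17).
Step 4: 9^0 mod 17 = 1.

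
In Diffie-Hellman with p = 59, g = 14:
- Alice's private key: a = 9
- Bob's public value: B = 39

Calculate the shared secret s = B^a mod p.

Step 1: s = B^a mod p = 39^9 mod 59.
  39^1 mod 59 = 39
  39^2 mod 59 = (39 * 39) mod 59 = 46
  39^3 mod 59 = (46 * 39) mod 59 = 24
  39^4 mod 59 = (24 * 39) mod 59 = 51
  39^5 mod 59 = (51 * 39) mod 59 = 42
  39^6 mod 59 = (42 * 39) mod 59 = 45
  39^7 mod 59 = (45 * 39) mod 59 = 44
  39^8 mod 59 = (44 * 39) mod 59 = 5
  39^9 mod 59 = (5 * 39) mod 59 = 18
Result: shared secret = 18.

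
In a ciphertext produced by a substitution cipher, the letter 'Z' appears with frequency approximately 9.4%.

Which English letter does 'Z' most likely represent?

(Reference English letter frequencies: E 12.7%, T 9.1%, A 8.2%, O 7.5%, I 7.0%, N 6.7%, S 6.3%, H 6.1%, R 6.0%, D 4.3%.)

Step 1: The observed frequency is 9.4%.
Step 2: Compare with English frequencies:
  E: 12.7% (difference: 3.3%)
  T: 9.1% (difference: 0.3%) <-- closest
  A: 8.2% (difference: 1.2%)
  O: 7.5% (difference: 1.9%)
  I: 7.0% (difference: 2.4%)
  N: 6.7% (difference: 2.7%)
  S: 6.3% (difference: 3.1%)
  H: 6.1% (difference: 3.3%)
  R: 6.0% (difference: 3.4%)
  D: 4.3% (difference: 5.1%)
Step 3: 'Z' most likely represents 'T' (frequency 9.1%).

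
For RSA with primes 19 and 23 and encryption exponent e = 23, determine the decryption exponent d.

Step 1: n = 19 * 23 = 437.
Step 2: phi(n) = 18 * 22 = 396.
Step 3: Find d such that 23 * d = 1 (mod 396).
Step 4: d = 23^(-1) mod 396 = 155.
Verification: 23 * 155 = 3565 = 9 * 396 + 1.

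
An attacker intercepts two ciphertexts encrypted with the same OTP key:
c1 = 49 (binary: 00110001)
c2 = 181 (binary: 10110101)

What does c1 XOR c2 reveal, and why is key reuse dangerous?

Step 1: c1 XOR c2 = (m1 XOR k) XOR (m2 XOR k).
Step 2: By XOR associativity/commutativity: = m1 XOR m2 XOR k XOR k = m1 XOR m2.
Step 3: 00110001 XOR 10110101 = 10000100 = 132.
Step 4: The key cancels out! An attacker learns m1 XOR m2 = 132, revealing the relationship between plaintexts.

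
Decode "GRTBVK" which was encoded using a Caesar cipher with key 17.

Step 1: Reverse the shift by subtracting 17 from each letter position.
  G (position 6) -> position (6-17) mod 26 = 15 -> P
  R (position 17) -> position (17-17) mod 26 = 0 -> A
  T (position 19) -> position (19-17) mod 26 = 2 -> C
  B (position 1) -> position (1-17) mod 26 = 10 -> K
  V (position 21) -> position (21-17) mod 26 = 4 -> E
  K (position 10) -> position (10-17) mod 26 = 19 -> T
Decrypted message: PACKET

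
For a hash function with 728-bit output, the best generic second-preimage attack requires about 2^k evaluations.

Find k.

Step 1: The hash has a 728-bit output.
Step 2: Second-preimage resistance means: given a specific input x, it should be infeasible to find a different y with h(y) = h(x).
With a 728-bit output, a generic search for a second preimage costs about 2^728 evaluations (each trial matches the fixed target with probability 2^-728).
Step 3: Security level = 728 bits.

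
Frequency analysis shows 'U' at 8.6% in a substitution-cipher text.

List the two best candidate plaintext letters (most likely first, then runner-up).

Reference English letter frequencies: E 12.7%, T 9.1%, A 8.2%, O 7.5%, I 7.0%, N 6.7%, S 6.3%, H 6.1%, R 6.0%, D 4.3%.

Step 1: Observed frequency of 'U' is 8.6%.
Step 2: Compute distances to each reference frequency and sort:
  A (8.2%): difference = 0.4% <-- BEST
  T (9.1%): difference = 0.5% <-- RUNNER-UP
  O (7.5%): difference = 1.1%
  I (7.0%): difference = 1.6%
  N (6.7%): difference = 1.9%
Step 3: Most likely is 'A' (8.2%, diff 0.4%); second most likely is 'T' (9.1%, diff 0.5%).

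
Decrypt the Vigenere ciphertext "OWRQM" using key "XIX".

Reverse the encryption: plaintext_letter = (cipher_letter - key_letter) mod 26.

Step 1: Extend key: XIXXI
Step 2: Decrypt each letter (c - k) mod 26:
  O(14) - X(23) = (14-23) mod 26 = 17 = R
  W(22) - I(8) = (22-8) mod 26 = 14 = O
  R(17) - X(23) = (17-23) mod 26 = 20 = U
  Q(16) - X(23) = (16-23) mod 26 = 19 = T
  M(12) - I(8) = (12-8) mod 26 = 4 = E
Plaintext: ROUTE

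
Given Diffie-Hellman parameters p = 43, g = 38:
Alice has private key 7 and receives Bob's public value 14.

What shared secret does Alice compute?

Step 1: s = B^a mod p = 14^7 mod 43.
  14^1 mod 43 = 14
  14^2 mod 43 = (14 * 14) mod 43 = 24
  14^3 mod 43 = (24 * 14) mod 43 = 35
  14^4 mod 43 = (35 * 14) mod 43 = 17
  14^5 mod 43 = (17 * 14) mod 43 = 23
  14^6 mod 43 = (23 * 14) mod 43 = 21
  14^7 mod 43 = (21 * 14) mod 43 = 36
Result: shared secret = 36.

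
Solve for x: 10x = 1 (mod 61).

Step 1: We need x such that 10 * x = 1 (mod 61).
Step 2: Using the extended Euclidean algorithm or trial:
  10 * 55 = 550 = 9 * 61 + 1.
Step 3: Since 550 mod 61 = 1, the inverse is x = 55.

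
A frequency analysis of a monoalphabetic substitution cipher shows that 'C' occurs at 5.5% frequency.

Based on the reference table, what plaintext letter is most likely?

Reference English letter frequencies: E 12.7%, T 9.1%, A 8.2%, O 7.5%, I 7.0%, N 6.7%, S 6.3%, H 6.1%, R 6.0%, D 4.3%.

Step 1: The observed frequency is 5.5%.
Step 2: Compare with English frequencies:
  E: 12.7% (difference: 7.2%)
  T: 9.1% (difference: 3.6%)
  A: 8.2% (difference: 2.7%)
  O: 7.5% (difference: 2.0%)
  I: 7.0% (difference: 1.5%)
  N: 6.7% (difference: 1.2%)
  S: 6.3% (difference: 0.8%)
  H: 6.1% (difference: 0.6%)
  R: 6.0% (difference: 0.5%) <-- closest
  D: 4.3% (difference: 1.2%)
Step 3: 'C' most likely represents 'R' (frequency 6.0%).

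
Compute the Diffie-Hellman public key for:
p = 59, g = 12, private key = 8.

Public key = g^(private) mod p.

Step 1: A = g^a mod p = 12^8 mod 59.
  12^1 mod 59 = 12
  12^2 mod 59 = (12 * 12) mod 59 = 26
  12^3 mod 59 = (26 * 12) mod 59 = 17
  12^4 mod 59 = (17 * 12) mod 59 = 27
  12^5 mod 59 = (27 * 12) mod 59 = 29
  12^6 mod 59 = (29 * 12) mod 59 = 53
  12^7 mod 59 = (53 * 12) mod 59 = 46
  12^8 mod 59 = (46 * 12) mod 59 = 21
Result: A = 21.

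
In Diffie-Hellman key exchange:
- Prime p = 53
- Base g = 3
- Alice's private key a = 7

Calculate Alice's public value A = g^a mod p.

Step 1: A = g^a mod p = 3^7 mod 53.
  3^1 mod 53 = 3
  3^2 mod 53 = (3 * 3) mod 53 = 9
  3^3 mod 53 = (9 * 3) mod 53 = 27
  3^4 mod 53 = (27 * 3) mod 53 = 28
  3^5 mod 53 = (28 * 3) mod 53 = 31
  3^6 mod 53 = (31 * 3) mod 53 = 40
  3^7 mod 53 = (40 * 3) mod 53 = 14
Result: A = 14.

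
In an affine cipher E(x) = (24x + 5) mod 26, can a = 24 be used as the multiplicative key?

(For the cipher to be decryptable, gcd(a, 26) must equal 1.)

Step 1: Compute gcd(24, 26).
Step 2: gcd(24, 26) = 2.
Since gcd = 2 != 1, 24 shares a common factor with 26, so it cannot be used.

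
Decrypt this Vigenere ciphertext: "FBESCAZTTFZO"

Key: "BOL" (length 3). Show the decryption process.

Step 1: Key 'BOL' has length 3. Extended key: BOLBOLBOLBOL
Step 2: Decrypt each position:
  F(5) - B(1) = 4 = E
  B(1) - O(14) = 13 = N
  E(4) - L(11) = 19 = T
  S(18) - B(1) = 17 = R
  C(2) - O(14) = 14 = O
  A(0) - L(11) = 15 = P
  Z(25) - B(1) = 24 = Y
  T(19) - O(14) = 5 = F
  T(19) - L(11) = 8 = I
  F(5) - B(1) = 4 = E
  Z(25) - O(14) = 11 = L
  O(14) - L(11) = 3 = D
Plaintext: ENTROPYFIELD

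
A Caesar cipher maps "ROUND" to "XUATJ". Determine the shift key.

Step 1: Compare first letters: R (position 17) -> X (position 23).
Step 2: Shift = (23 - 17) mod 26 = 6.
The shift value is 6.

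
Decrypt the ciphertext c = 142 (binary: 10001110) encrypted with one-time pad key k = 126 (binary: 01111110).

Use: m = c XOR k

Step 1: XOR ciphertext with key:
  Ciphertext: 10001110
  Key:        01111110
  XOR:        11110000
Step 2: Plaintext = 11110000 = 240 in decimal.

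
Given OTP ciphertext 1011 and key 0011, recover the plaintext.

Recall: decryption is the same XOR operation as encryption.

Step 1: XOR ciphertext with key:
  Ciphertext: 1011
  Key:        0011
  XOR:        1000
Step 2: Plaintext = 1000 = 8 in decimal.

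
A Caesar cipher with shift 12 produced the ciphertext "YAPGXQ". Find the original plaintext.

Step 1: Reverse the shift by subtracting 12 from each letter position.
  Y (position 24) -> position (24-12) mod 26 = 12 -> M
  A (position 0) -> position (0-12) mod 26 = 14 -> O
  P (position 15) -> position (15-12) mod 26 = 3 -> D
  G (position 6) -> position (6-12) mod 26 = 20 -> U
  X (position 23) -> position (23-12) mod 26 = 11 -> L
  Q (position 16) -> position (16-12) mod 26 = 4 -> E
Decrypted message: MODULE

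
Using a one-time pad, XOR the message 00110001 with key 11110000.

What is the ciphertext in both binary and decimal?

Step 1: Write out the XOR operation bit by bit:
  Message: 00110001
  Key:     11110000
  XOR:     11000001
Step 2: Convert to decimal: 11000001 = 193.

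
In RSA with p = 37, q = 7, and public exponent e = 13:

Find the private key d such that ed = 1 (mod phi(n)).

Step 1: n = 37 * 7 = 259.
Step 2: phi(n) = 36 * 6 = 216.
Step 3: Find d such that 13 * d = 1 (mod 216).
Step 4: d = 13^(-1) mod 216 = 133.
Verification: 13 * 133 = 1729 = 8 * 216 + 1.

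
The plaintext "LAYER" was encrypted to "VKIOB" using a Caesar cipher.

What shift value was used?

Step 1: Compare first letters: L (position 11) -> V (position 21).
Step 2: Shift = (21 - 11) mod 26 = 10.
The shift value is 10.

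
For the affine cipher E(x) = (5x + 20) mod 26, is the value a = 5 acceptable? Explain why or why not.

Step 1: Compute gcd(5, 26).
Step 2: gcd(5, 26) = 1.
Since gcd = 1, 5 is coprime with 26, so it is a valid key.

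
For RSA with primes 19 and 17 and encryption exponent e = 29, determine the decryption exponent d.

Step 1: n = 19 * 17 = 323.
Step 2: phi(n) = 18 * 16 = 288.
Step 3: Find d such that 29 * d = 1 (mod 288).
Step 4: d = 29^(-1) mod 288 = 149.
Verification: 29 * 149 = 4321 = 15 * 288 + 1.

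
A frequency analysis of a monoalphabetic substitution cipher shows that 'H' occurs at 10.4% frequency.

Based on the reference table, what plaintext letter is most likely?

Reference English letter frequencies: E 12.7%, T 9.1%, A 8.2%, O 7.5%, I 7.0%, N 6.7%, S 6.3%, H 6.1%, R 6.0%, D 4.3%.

Step 1: The observed frequency is 10.4%.
Step 2: Compare with English frequencies:
  E: 12.7% (difference: 2.3%)
  T: 9.1% (difference: 1.3%) <-- closest
  A: 8.2% (difference: 2.2%)
  O: 7.5% (difference: 2.9%)
  I: 7.0% (difference: 3.4%)
  N: 6.7% (difference: 3.7%)
  S: 6.3% (difference: 4.1%)
  H: 6.1% (difference: 4.3%)
  R: 6.0% (difference: 4.4%)
  D: 4.3% (difference: 6.1%)
Step 3: 'H' most likely represents 'T' (frequency 9.1%).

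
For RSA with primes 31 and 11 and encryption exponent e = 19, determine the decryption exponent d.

Step 1: n = 31 * 11 = 341.
Step 2: phi(n) = 30 * 10 = 300.
Step 3: Find d such that 19 * d = 1 (mod 300).
Step 4: d = 19^(-1) mod 300 = 79.
Verification: 19 * 79 = 1501 = 5 * 300 + 1.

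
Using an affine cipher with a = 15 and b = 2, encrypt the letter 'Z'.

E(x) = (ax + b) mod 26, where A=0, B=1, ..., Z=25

Step 1: Convert 'Z' to number: x = 25.
Step 2: E(25) = (15 * 25 + 2) mod 26 = 377 mod 26 = 13.
Step 3: Convert 13 back to letter: N.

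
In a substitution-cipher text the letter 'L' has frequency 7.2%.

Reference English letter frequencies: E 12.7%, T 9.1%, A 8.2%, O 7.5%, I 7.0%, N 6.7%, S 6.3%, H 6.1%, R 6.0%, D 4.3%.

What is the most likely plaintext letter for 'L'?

Step 1: The observed frequency is 7.2%.
Step 2: Compare with English frequencies:
  E: 12.7% (difference: 5.5%)
  T: 9.1% (difference: 1.9%)
  A: 8.2% (difference: 1.0%)
  O: 7.5% (difference: 0.3%)
  I: 7.0% (difference: 0.2%) <-- closest
  N: 6.7% (difference: 0.5%)
  S: 6.3% (difference: 0.9%)
  H: 6.1% (difference: 1.1%)
  R: 6.0% (difference: 1.2%)
  D: 4.3% (difference: 2.9%)
Step 3: 'L' most likely represents 'I' (frequency 7.0%).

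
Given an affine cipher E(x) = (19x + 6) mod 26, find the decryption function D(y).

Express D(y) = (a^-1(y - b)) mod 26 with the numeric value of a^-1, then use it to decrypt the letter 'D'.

Step 1: Find a^-1, the modular inverse of 19 mod 26.
Step 2: We need 19 * a^-1 = 1 (mod 26).
Step 3: 19 * 11 = 209 = 8 * 26 + 1, so a^-1 = 11.
Step 4: D(y) = 11(y - 6) mod 26.
Step 5: Apply to 'D' (y = 3): D(3) = 11 * (3 - 6) mod 26 = 11 * -3 mod 26 = 19 -> 'T'.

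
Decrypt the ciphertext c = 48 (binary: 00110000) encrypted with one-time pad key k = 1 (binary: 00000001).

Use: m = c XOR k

Step 1: XOR ciphertext with key:
  Ciphertext: 00110000
  Key:        00000001
  XOR:        00110001
Step 2: Plaintext = 00110001 = 49 in decimal.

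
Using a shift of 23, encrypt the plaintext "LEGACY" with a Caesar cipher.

Step 1: For each letter, shift forward by 23 positions (mod 26).
  L (position 11) -> position (11+23) mod 26 = 8 -> I
  E (position 4) -> position (4+23) mod 26 = 1 -> B
  G (position 6) -> position (6+23) mod 26 = 3 -> D
  A (position 0) -> position (0+23) mod 26 = 23 -> X
  C (position 2) -> position (2+23) mod 26 = 25 -> Z
  Y (position 24) -> position (24+23) mod 26 = 21 -> V
Result: IBDXZV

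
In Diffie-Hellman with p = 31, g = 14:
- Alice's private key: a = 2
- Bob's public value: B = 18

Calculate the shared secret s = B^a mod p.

Step 1: s = B^a mod p = 18^2 mod 31.
  18^1 mod 31 = 18
  18^2 mod 31 = (18 * 18) mod 31 = 14
Result: shared secret = 14.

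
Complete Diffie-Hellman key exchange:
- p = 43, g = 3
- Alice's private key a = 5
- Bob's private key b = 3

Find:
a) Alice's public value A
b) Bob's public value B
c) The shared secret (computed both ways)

Step 1: A = g^a mod p = 3^5 mod 43 = 28.
Step 2: B = g^b mod p = 3^3 mod 43 = 27.
Step 3: Alice computes s = B^a mod p = 27^5 mod 43 = 22.
Step 4: Bob computes s = A^b mod p = 28^3 mod 43 = 22.
Both sides agree: shared secret = 22.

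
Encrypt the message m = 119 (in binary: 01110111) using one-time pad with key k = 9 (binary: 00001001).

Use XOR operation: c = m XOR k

Step 1: Write out the XOR operation bit by bit:
  Message: 01110111
  Key:     00001001
  XOR:     01111110
Step 2: Convert to decimal: 01111110 = 126.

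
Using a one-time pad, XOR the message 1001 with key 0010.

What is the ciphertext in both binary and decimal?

Step 1: Write out the XOR operation bit by bit:
  Message: 1001
  Key:     0010
  XOR:     1011
Step 2: Convert to decimal: 1011 = 11.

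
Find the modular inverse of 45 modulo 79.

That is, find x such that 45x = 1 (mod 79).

Step 1: We need x such that 45 * x = 1 (mod 79).
Step 2: Using the extended Euclidean algorithm or trial:
  45 * 72 = 3240 = 41 * 79 + 1.
Step 3: Since 3240 mod 79 = 1, the inverse is x = 72.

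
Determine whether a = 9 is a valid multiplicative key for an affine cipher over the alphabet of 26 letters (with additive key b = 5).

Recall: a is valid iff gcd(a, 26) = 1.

Step 1: Compute gcd(9, 26).
Step 2: gcd(9, 26) = 1.
Since gcd = 1, 9 is coprime with 26, so it is a valid key.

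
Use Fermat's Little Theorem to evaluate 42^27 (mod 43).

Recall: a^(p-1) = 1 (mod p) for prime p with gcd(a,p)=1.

Step 1: Since 43 is prime, by Fermat's Little Theorem: 42^42 = 1 (mod 43).
Step 2: Reduce exponent: 27 mod 42 = 27.
Step 3: So 42^27 = 42^27 (mod 43).
Step 4: 42^27 mod 43 = 42.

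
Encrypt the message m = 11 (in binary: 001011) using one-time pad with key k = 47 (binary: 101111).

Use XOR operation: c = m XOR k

Step 1: Write out the XOR operation bit by bit:
  Message: 001011
  Key:     101111
  XOR:     100100
Step 2: Convert to decimal: 100100 = 36.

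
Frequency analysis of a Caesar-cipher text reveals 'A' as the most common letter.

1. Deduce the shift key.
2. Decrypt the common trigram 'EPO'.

Step 1: In English, 'E' is the most frequent letter (12.7%).
Step 2: The most frequent ciphertext letter is 'A' (position 0).
Step 3: Shift = (0 - 4) mod 26 = 22.
Step 4: Decrypt 'EPO' by shifting back 22:
  E -> I
  P -> T
  O -> S
Step 5: 'EPO' decrypts to 'ITS'.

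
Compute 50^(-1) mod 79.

Step 1: We need x such that 50 * x = 1 (mod 79).
Step 2: Using the extended Euclidean algorithm or trial:
  50 * 49 = 2450 = 31 * 79 + 1.
Step 3: Since 2450 mod 79 = 1, the inverse is x = 49.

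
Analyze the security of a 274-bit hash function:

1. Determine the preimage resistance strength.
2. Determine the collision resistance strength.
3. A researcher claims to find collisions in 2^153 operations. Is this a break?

Step 1: Preimage resistance requires brute-force of 2^274 operations.
Step 2: Collision resistance (birthday bound) = 2^(274/2) = 2^137.
Step 3: The claimed attack costs 2^153 operations.
Step 4: Since 2^153 >= 2^137, the claimed attack is no faster than the generic birthday attack, so this does not break collision resistance.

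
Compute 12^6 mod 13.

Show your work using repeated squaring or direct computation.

Step 1: Compute 12^6 mod 13 step by step, reducing modulo 13 at each step.
  12^1 mod 13 = 12
  12^2 mod 13 = (12 * 12) mod 13 = 1
  12^3 mod 13 = (1 * 12) mod 13 = 12
  12^4 mod 13 = (12 * 12) mod 13 = 1
  12^5 mod 13 = (1 * 12) mod 13 = 12
  12^6 mod 13 = (12 * 12) mod 13 = 1
Step 2: Result = 1.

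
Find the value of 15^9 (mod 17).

Step 1: Compute 15^9 mod 17 step by step, reducing modulo 17 at each step.
  15^1 mod 17 = 15
  15^2 mod 17 = (15 * 15) mod 17 = 4
  15^3 mod 17 = (4 * 15) mod 17 = 9
  15^4 mod 17 = (9 * 15) mod 17 = 16
  15^5 mod 17 = (16 * 15) mod 17 = 2
  15^6 mod 17 = (2 * 15) mod 17 = 13
  15^7 mod 17 = (13 * 15) mod 17 = 8
  15^8 mod 17 = (8 * 15) mod 17 = 1
  15^9 mod 17 = (1 * 15) mod 17 = 15
Step 2: Result = 15.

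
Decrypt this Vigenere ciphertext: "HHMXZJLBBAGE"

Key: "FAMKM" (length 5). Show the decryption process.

Step 1: Key 'FAMKM' has length 5. Extended key: FAMKMFAMKMFA
Step 2: Decrypt each position:
  H(7) - F(5) = 2 = C
  H(7) - A(0) = 7 = H
  M(12) - M(12) = 0 = A
  X(23) - K(10) = 13 = N
  Z(25) - M(12) = 13 = N
  J(9) - F(5) = 4 = E
  L(11) - A(0) = 11 = L
  B(1) - M(12) = 15 = P
  B(1) - K(10) = 17 = R
  A(0) - M(12) = 14 = O
  G(6) - F(5) = 1 = B
  E(4) - A(0) = 4 = E
Plaintext: CHANNELPROBE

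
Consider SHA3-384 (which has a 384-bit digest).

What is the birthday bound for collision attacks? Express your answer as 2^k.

Step 1: The birthday paradox gives collision probability ~50% after sqrt(2^n) = 2^(n/2) hashes.
Step 2: For 384-bit output: 2^(384/2) = 2^192.
Step 3: Approximately 2^192 hash computations needed.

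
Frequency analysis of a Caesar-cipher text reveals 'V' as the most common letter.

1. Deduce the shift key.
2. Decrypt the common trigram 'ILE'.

Step 1: In English, 'E' is the most frequent letter (12.7%).
Step 2: The most frequent ciphertext letter is 'V' (position 21).
Step 3: Shift = (21 - 4) mod 26 = 17.
Step 4: Decrypt 'ILE' by shifting back 17:
  I -> R
  L -> U
  E -> N
Step 5: 'ILE' decrypts to 'RUN'.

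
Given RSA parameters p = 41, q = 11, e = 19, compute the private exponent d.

Step 1: n = 41 * 11 = 451.
Step 2: phi(n) = 40 * 10 = 400.
Step 3: Find d such that 19 * d = 1 (mod 400).
Step 4: d = 19^(-1) mod 400 = 379.
Verification: 19 * 379 = 7201 = 18 * 400 + 1.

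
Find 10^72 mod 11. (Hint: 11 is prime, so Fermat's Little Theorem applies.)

Step 1: Since 11 is prime, by Fermat's Little Theorem: 10^10 = 1 (mod 11).
Step 2: Reduce exponent: 72 mod 10 = 2.
Step 3: So 10^72 = 10^2 (mod 11).
Step 4: 10^2 mod 11 = 1.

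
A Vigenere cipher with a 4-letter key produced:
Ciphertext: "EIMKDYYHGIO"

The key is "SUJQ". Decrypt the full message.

Step 1: Key 'SUJQ' has length 4. Extended key: SUJQSUJQSUJ
Step 2: Decrypt each position:
  E(4) - S(18) = 12 = M
  I(8) - U(20) = 14 = O
  M(12) - J(9) = 3 = D
  K(10) - Q(16) = 20 = U
  D(3) - S(18) = 11 = L
  Y(24) - U(20) = 4 = E
  Y(24) - J(9) = 15 = P
  H(7) - Q(16) = 17 = R
  G(6) - S(18) = 14 = O
  I(8) - U(20) = 14 = O
  O(14) - J(9) = 5 = F
Plaintext: MODULEPROOF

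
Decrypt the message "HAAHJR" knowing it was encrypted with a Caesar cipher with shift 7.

Step 1: Reverse the shift by subtracting 7 from each letter position.
  H (position 7) -> position (7-7) mod 26 = 0 -> A
  A (position 0) -> position (0-7) mod 26 = 19 -> T
  A (position 0) -> position (0-7) mod 26 = 19 -> T
  H (position 7) -> position (7-7) mod 26 = 0 -> A
  J (position 9) -> position (9-7) mod 26 = 2 -> C
  R (position 17) -> position (17-7) mod 26 = 10 -> K
Decrypted message: ATTACK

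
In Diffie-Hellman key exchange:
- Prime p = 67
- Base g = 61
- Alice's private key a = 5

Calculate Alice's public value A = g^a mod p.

Step 1: A = g^a mod p = 61^5 mod 67.
  61^1 mod 67 = 61
  61^2 mod 67 = (61 * 61) mod 67 = 36
  61^3 mod 67 = (36 * 61) mod 67 = 52
  61^4 mod 67 = (52 * 61) mod 67 = 23
  61^5 mod 67 = (23 * 61) mod 67 = 63
Result: A = 63.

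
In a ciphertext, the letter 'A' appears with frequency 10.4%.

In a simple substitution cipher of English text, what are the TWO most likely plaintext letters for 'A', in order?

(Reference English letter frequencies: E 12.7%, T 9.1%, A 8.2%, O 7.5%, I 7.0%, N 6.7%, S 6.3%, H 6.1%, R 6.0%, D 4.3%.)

Step 1: Observed frequency of 'A' is 10.4%.
Step 2: Compute distances to each reference frequency and sort:
  T (9.1%): difference = 1.3% <-- BEST
  A (8.2%): difference = 2.2% <-- RUNNER-UP
  E (12.7%): difference = 2.3%
  O (7.5%): difference = 2.9%
  I (7.0%): difference = 3.4%
Step 3: Most likely is 'T' (9.1%, diff 1.3%); second most likely is 'A' (8.2%, diff 2.2%).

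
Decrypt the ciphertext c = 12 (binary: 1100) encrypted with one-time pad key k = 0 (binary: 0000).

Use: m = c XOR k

Step 1: XOR ciphertext with key:
  Ciphertext: 1100
  Key:        0000
  XOR:        1100
Step 2: Plaintext = 1100 = 12 in decimal.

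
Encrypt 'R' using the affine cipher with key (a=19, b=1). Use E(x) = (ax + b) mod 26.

Step 1: Convert 'R' to number: x = 17.
Step 2: E(17) = (19 * 17 + 1) mod 26 = 324 mod 26 = 12.
Step 3: Convert 12 back to letter: M.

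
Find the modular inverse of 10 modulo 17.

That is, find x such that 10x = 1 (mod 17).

Step 1: We need x such that 10 * x = 1 (mod 17).
Step 2: Using the extended Euclidean algorithm or trial:
  10 * 12 = 120 = 7 * 17 + 1.
Step 3: Since 120 mod 17 = 1, the inverse is x = 12.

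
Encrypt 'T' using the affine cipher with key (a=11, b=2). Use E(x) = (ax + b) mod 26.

Step 1: Convert 'T' to number: x = 19.
Step 2: E(19) = (11 * 19 + 2) mod 26 = 211 mod 26 = 3.
Step 3: Convert 3 back to letter: D.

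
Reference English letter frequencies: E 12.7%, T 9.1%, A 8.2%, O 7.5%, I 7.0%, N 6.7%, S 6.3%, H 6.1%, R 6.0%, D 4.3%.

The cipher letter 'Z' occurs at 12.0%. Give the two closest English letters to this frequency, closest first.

Step 1: Observed frequency of 'Z' is 12.0%.
Step 2: Compute distances to each reference frequency and sort:
  E (12.7%): difference = 0.7% <-- BEST
  T (9.1%): difference = 2.9% <-- RUNNER-UP
  A (8.2%): difference = 3.8%
  O (7.5%): difference = 4.5%
  I (7.0%): difference = 5.0%
Step 3: Most likely is 'E' (12.7%, diff 0.7%); second most likely is 'T' (9.1%, diff 2.9%).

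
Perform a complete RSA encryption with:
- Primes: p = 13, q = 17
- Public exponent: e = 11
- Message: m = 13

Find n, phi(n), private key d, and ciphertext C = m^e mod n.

Step 1: n = 13 * 17 = 221.
Step 2: phi(n) = (13-1)(17-1) = 12 * 16 = 192.
Step 3: Find d = 11^(-1) mod 192 = 35.
  Verify: 11 * 35 = 385 = 1 (mod 192).
Step 4: C = 13^11 mod 221 = 208.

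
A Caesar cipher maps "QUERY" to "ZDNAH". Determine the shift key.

Step 1: Compare first letters: Q (position 16) -> Z (position 25).
Step 2: Shift = (25 - 16) mod 26 = 9.
The shift value is 9.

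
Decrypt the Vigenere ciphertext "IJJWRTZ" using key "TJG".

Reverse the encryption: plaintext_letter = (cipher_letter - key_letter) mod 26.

Step 1: Extend key: TJGTJGT
Step 2: Decrypt each letter (c - k) mod 26:
  I(8) - T(19) = (8-19) mod 26 = 15 = P
  J(9) - J(9) = (9-9) mod 26 = 0 = A
  J(9) - G(6) = (9-6) mod 26 = 3 = D
  W(22) - T(19) = (22-19) mod 26 = 3 = D
  R(17) - J(9) = (17-9) mod 26 = 8 = I
  T(19) - G(6) = (19-6) mod 26 = 13 = N
  Z(25) - T(19) = (25-19) mod 26 = 6 = G
Plaintext: PADDING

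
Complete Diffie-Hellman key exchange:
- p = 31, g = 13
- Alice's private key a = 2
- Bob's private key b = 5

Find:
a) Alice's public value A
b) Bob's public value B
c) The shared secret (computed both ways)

Step 1: A = g^a mod p = 13^2 mod 31 = 14.
Step 2: B = g^b mod p = 13^5 mod 31 = 6.
Step 3: Alice computes s = B^a mod p = 6^2 mod 31 = 5.
Step 4: Bob computes s = A^b mod p = 14^5 mod 31 = 5.
Both sides agree: shared secret = 5.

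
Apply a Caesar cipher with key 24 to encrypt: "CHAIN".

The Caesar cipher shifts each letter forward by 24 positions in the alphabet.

Step 1: For each letter, shift forward by 24 positions (mod 26).
  C (position 2) -> position (2+24) mod 26 = 0 -> A
  H (position 7) -> position (7+24) mod 26 = 5 -> F
  A (position 0) -> position (0+24) mod 26 = 24 -> Y
  I (position 8) -> position (8+24) mod 26 = 6 -> G
  N (position 13) -> position (13+24) mod 26 = 11 -> L
Result: AFYGL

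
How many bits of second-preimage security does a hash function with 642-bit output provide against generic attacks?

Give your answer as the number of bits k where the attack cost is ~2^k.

Step 1: The hash has a 642-bit output.
Step 2: Second-preimage resistance means: given a specific input x, it should be infeasible to find a different y with h(y) = h(x).
With a 642-bit output, a generic search for a second preimage costs about 2^642 evaluations (each trial matches the fixed target with probability 2^-642).
Step 3: Security level = 642 bits.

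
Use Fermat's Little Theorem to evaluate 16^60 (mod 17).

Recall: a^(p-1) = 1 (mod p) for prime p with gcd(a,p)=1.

Step 1: Since 17 is prime, by Fermat's Little Theorem: 16^16 = 1 (mod 17).
Step 2: Reduce exponent: 60 mod 16 = 12.
Step 3: So 16^60 = 16^12 (mod 17).
Step 4: 16^12 mod 17 = 1.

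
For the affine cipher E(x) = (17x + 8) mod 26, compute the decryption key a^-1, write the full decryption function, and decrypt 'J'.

Step 1: Find a^-1, the modular inverse of 17 mod 26.
Step 2: We need 17 * a^-1 = 1 (mod 26).
Step 3: 17 * 23 = 391 = 15 * 26 + 1, so a^-1 = 23.
Step 4: D(y) = 23(y - 8) mod 26.
Step 5: Apply to 'J' (y = 9): D(9) = 23 * (9 - 8) mod 26 = 23 * 1 mod 26 = 23 -> 'X'.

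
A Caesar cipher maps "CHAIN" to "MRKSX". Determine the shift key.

Step 1: Compare first letters: C (position 2) -> M (position 12).
Step 2: Shift = (12 - 2) mod 26 = 10.
The shift value is 10.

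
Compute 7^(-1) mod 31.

Step 1: We need x such that 7 * x = 1 (mod 31).
Step 2: Using the extended Euclidean algorithm or trial:
  7 * 9 = 63 = 2 * 31 + 1.
Step 3: Since 63 mod 31 = 1, the inverse is x = 9.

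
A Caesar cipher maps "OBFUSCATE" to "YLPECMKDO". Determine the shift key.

Step 1: Compare first letters: O (position 14) -> Y (position 24).
Step 2: Shift = (24 - 14) mod 26 = 10.
The shift value is 10.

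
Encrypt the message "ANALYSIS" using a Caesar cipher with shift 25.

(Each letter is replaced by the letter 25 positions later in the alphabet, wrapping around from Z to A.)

Step 1: For each letter, shift forward by 25 positions (mod 26).
  A (position 0) -> position (0+25) mod 26 = 25 -> Z
  N (position 13) -> position (13+25) mod 26 = 12 -> M
  A (position 0) -> position (0+25) mod 26 = 25 -> Z
  L (position 11) -> position (11+25) mod 26 = 10 -> K
  Y (position 24) -> position (24+25) mod 26 = 23 -> X
  S (position 18) -> position (18+25) mod 26 = 17 -> R
  I (position 8) -> position (8+25) mod 26 = 7 -> H
  S (position 18) -> position (18+25) mod 26 = 17 -> R
Result: ZMZKXRHR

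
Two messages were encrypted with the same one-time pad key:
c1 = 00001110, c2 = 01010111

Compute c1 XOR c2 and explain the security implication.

Step 1: c1 XOR c2 = (m1 XOR k) XOR (m2 XOR k).
Step 2: By XOR associativity/commutativity: = m1 XOR m2 XOR k XOR k = m1 XOR m2.
Step 3: 00001110 XOR 01010111 = 01011001 = 89.
Step 4: The key cancels out! An attacker learns m1 XOR m2 = 89, revealing the relationship between plaintexts.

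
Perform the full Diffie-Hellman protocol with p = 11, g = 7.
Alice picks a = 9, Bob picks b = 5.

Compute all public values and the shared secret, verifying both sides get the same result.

Step 1: A = g^a mod p = 7^9 mod 11 = 8.
Step 2: B = g^b mod p = 7^5 mod 11 = 10.
Step 3: Alice computes s = B^a mod p = 10^9 mod 11 = 10.
Step 4: Bob computes s = A^b mod p = 8^5 mod 11 = 10.
Both sides agree: shared secret = 10.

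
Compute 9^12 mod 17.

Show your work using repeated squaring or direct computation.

Step 1: Compute 9^12 mod 17 step by step, reducing modulo 17 at each step.
  9^1 mod 17 = 9
  9^2 mod 17 = (9 * 9) mod 17 = 13
  9^3 mod 17 = (13 * 9) mod 17 = 15
  9^4 mod 17 = (15 * 9) mod 17 = 16
  9^5 mod 17 = (16 * 9) mod 17 = 8
  9^6 mod 17 = (8 * 9) mod 17 = 4
  9^7 mod 17 = (4 * 9) mod 17 = 2
  9^8 mod 17 = (2 * 9) mod 17 = 1
  9^9 mod 17 = (1 * 9) mod 17 = 9
  9^10 mod 17 = (9 * 9) mod 17 = 13
  9^11 mod 17 = (13 * 9) mod 17 = 15
  9^12 mod 17 = (15 * 9) mod 17 = 16
Step 2: Result = 16.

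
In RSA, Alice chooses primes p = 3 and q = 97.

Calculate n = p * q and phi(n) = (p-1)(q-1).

Step 1: n = p * q = 3 * 97 = 291.
Step 2: phi(n) = (p-1)(q-1) = 2 * 96 = 192.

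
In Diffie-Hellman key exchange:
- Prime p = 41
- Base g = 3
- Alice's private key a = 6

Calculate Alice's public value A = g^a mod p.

Step 1: A = g^a mod p = 3^6 mod 41.
  3^1 mod 41 = 3
  3^2 mod 41 = (3 * 3) mod 41 = 9
  3^3 mod 41 = (9 * 3) mod 41 = 27
  3^4 mod 41 = (27 * 3) mod 41 = 40
  3^5 mod 41 = (40 * 3) mod 41 = 38
  3^6 mod 41 = (38 * 3) mod 41 = 32
Result: A = 32.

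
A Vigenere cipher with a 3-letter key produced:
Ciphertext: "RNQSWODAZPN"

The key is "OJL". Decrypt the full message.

Step 1: Key 'OJL' has length 3. Extended key: OJLOJLOJLOJ
Step 2: Decrypt each position:
  R(17) - O(14) = 3 = D
  N(13) - J(9) = 4 = E
  Q(16) - L(11) = 5 = F
  S(18) - O(14) = 4 = E
  W(22) - J(9) = 13 = N
  O(14) - L(11) = 3 = D
  D(3) - O(14) = 15 = P
  A(0) - J(9) = 17 = R
  Z(25) - L(11) = 14 = O
  P(15) - O(14) = 1 = B
  N(13) - J(9) = 4 = E
Plaintext: DEFENDPROBE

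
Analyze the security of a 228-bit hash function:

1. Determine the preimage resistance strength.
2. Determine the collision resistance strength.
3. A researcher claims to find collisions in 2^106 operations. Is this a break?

Step 1: Preimage resistance requires brute-force of 2^228 operations.
Step 2: Collision resistance (birthday bound) = 2^(228/2) = 2^114.
Step 3: The claimed attack costs 2^106 operations.
Step 4: Since 2^106 < 2^114, the claimed attack beats the generic birthday bound, so collision resistance is broken.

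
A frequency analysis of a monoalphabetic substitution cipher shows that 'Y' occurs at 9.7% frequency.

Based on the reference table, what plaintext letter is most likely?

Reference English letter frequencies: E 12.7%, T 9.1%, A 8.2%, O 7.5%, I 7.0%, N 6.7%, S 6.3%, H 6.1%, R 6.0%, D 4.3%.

Step 1: The observed frequency is 9.7%.
Step 2: Compare with English frequencies:
  E: 12.7% (difference: 3.0%)
  T: 9.1% (difference: 0.6%) <-- closest
  A: 8.2% (difference: 1.5%)
  O: 7.5% (difference: 2.2%)
  I: 7.0% (difference: 2.7%)
  N: 6.7% (difference: 3.0%)
  S: 6.3% (difference: 3.4%)
  H: 6.1% (difference: 3.6%)
  R: 6.0% (difference: 3.7%)
  D: 4.3% (difference: 5.4%)
Step 3: 'Y' most likely represents 'T' (frequency 9.1%).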